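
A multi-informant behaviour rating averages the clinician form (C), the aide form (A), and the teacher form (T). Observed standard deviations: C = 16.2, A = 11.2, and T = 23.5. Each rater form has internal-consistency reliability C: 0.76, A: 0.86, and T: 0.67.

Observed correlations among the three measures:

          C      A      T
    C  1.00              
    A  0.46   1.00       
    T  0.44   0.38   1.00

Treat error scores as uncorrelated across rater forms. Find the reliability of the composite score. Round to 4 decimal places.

0.8400

Var(C+A+T) = 16.2² + 11.2² + 23.5² + 2·[16.2·11.2·0.46 + 16.2·23.5·0.44 + 11.2·23.5·0.38] = 940.13 + 701.973 = 1642.1.
With uncorrelated errors the cross-covariances are all true-score covariance, so they carry over unchanged; only the diagonal terms shrink to ρᵢσᵢ².
True-score variance = [16.2²·0.76 + 11.2²·0.86 + 23.5²·0.67] + 701.973 = 677.34 + 701.973 = 1379.31.
Reliability = 1379.31 / 1642.1 = 0.8400.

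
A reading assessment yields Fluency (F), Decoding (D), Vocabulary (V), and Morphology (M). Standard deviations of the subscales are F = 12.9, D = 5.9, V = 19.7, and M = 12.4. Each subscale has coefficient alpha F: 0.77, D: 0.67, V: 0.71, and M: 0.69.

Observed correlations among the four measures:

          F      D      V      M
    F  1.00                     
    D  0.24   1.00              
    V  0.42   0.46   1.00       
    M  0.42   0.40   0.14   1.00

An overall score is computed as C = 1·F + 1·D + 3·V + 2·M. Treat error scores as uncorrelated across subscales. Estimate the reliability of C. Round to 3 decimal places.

Var(C) = 12.9² + 5.9² + 3²·19.7² + 2²·12.4² + 2·[12.9·5.9·0.24 + 3·12.9·19.7·0.42 + 2·12.9·12.4·0.42 + 3·5.9·19.7·0.46 + 2·5.9·12.4·0.40 + 6·19.7·12.4·0.14] = 4309.07 + 1793.91 = 6102.98.
With uncorrelated errors the cross-covariances are all true-score covariance, so they carry over unchanged; only the diagonal terms shrink to ρᵢσᵢ².
True-score variance = [12.9²·0.77 + 5.9²·0.67 + 3²·19.7²·0.71 + 2²·12.4²·0.69] + 1793.91 = 3055.73 + 1793.91 = 4849.65.
Reliability = 4849.65 / 6102.98 = 0.795.

0.795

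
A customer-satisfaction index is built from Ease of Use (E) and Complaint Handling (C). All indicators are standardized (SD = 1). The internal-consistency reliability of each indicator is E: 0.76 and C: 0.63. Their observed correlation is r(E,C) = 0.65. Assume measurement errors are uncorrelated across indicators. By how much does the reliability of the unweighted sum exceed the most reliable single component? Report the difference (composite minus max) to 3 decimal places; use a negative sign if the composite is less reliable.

0.055

Var(sum) = 2 + 1.3 = 3.3; true-score variance = 1.39 + 1.3 = 2.69; composite reliability = 0.8152.
Max component reliability = 0.7600.
Difference = 0.8152 − 0.7600 = 0.055.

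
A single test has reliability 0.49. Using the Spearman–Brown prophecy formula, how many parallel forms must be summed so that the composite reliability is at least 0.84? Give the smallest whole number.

k ≥ ρ*(1−ρ₁)/(ρ₁(1−ρ*)) = 0.84·0.51 / (0.49·0.16) = 5.464.
Smallest integer k = 6.

6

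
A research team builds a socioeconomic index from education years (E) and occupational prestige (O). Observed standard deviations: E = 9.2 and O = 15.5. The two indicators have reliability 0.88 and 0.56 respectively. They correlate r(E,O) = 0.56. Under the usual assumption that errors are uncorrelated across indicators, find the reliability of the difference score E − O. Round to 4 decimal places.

0.2985

Var(E−O) = 9.2² + 15.5² − 2·9.2·15.5·0.56 = 324.89 − 159.712 = 165.178.
Under uncorrelated errors the observed covariances equal the true-score covariances, so only the own-variance terms attenuate.
True-score variance = [9.2²·0.88 + 15.5²·0.56] − 159.712 = 209.023 − 159.712 = 49.3112.
Reliability = 49.3112 / 165.178 = 0.2985.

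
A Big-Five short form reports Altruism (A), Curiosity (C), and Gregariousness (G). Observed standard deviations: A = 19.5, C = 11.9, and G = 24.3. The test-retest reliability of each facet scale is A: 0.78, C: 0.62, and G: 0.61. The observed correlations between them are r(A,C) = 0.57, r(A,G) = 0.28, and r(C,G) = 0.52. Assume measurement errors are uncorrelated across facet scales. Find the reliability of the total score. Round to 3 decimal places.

0.811

Var(A+C+G) = 19.5² + 11.9² + 24.3² + 2·[19.5·11.9·0.57 + 19.5·24.3·0.28 + 11.9·24.3·0.52] = 1112.35 + 830.63 = 1942.98.
With uncorrelated errors the cross-covariances are all true-score covariance, so they carry over unchanged; only the diagonal terms shrink to ρᵢσᵢ².
True-score variance = [19.5²·0.78 + 11.9²·0.62 + 24.3²·0.61] + 830.63 = 744.592 + 830.63 = 1575.22.
Reliability = 1575.22 / 1942.98 = 0.811.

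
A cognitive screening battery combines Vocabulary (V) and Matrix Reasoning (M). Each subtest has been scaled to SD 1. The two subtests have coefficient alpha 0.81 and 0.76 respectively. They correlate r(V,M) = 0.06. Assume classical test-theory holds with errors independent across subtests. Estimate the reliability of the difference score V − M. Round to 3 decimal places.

0.771

Var(V−M) = 1 + 1 − 2·0.06 = 2 − 0.12 = 1.88.
Because errors are independent across components, Cov(Tᵢ,Tⱼ) = Cov(Xᵢ,Xⱼ); the off-diagonal part of the true-score variance is the same as above.
True-score variance = [0.81 + 0.76] − 0.12 = 1.57 − 0.12 = 1.45.
Reliability = 1.45 / 1.88 = 0.771.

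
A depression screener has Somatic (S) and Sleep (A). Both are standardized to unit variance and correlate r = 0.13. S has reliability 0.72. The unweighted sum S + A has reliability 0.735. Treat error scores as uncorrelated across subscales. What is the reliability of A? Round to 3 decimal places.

Var(S+A) = 2 + 2·0.13 = 2.260.
True-score variance = ρ_S + ρ_A + 2·0.13, so 0.735 = (0.72 + ρ_A + 0.26) / 2.260.
ρ_A = 0.735·2.260 − 0.72 − 0.26 = 0.681.

0.681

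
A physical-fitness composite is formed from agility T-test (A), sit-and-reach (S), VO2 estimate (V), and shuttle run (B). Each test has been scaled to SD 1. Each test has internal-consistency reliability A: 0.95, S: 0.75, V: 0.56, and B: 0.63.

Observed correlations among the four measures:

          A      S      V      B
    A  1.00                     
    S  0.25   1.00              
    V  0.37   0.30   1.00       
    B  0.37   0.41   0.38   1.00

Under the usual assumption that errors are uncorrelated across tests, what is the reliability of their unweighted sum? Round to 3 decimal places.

0.864

Var(A+S+V+B) = 4 + 2·[0.25 + 0.37 + 0.37 + 0.30 + 0.41 + 0.38] = 4 + 4.16 = 8.16.
Under uncorrelated errors the observed covariances equal the true-score covariances, so only the own-variance terms attenuate.
True-score variance = [0.95 + 0.75 + 0.56 + 0.63] + 4.16 = 2.89 + 4.16 = 7.05.
Reliability = 7.05 / 8.16 = 0.864.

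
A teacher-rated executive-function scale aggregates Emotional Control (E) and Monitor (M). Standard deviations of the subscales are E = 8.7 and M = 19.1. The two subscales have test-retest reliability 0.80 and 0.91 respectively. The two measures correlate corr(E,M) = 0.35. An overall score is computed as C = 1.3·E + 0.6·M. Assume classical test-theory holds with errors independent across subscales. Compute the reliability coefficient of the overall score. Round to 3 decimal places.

Var(C) = 1.3²·8.7² + 0.6²·19.1² + 2·[0.78·8.7·19.1·0.35] = 259.248 + 90.7288 = 349.977.
Under uncorrelated errors the observed covariances equal the true-score covariances, so only the own-variance terms attenuate.
True-score variance = [1.3²·8.7²·0.80 + 0.6²·19.1²·0.91] + 90.7288 = 221.845 + 90.7288 = 312.573.
Reliability = 312.573 / 349.977 = 0.893.

0.893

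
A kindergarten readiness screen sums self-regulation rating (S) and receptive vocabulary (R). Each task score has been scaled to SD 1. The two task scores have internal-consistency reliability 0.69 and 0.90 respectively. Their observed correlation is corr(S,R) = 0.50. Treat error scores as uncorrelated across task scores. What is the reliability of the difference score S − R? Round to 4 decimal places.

Var(S−R) = 1 + 1 − 2·0.50 = 2 − 1 = 1.
With uncorrelated errors the cross-covariances are all true-score covariance, so they carry over unchanged; only the diagonal terms shrink to ρᵢσᵢ².
True-score variance = [0.69 + 0.90] − 1 = 1.59 − 1 = 0.59.
Reliability = 0.59 / 1 = 0.5900.

0.5900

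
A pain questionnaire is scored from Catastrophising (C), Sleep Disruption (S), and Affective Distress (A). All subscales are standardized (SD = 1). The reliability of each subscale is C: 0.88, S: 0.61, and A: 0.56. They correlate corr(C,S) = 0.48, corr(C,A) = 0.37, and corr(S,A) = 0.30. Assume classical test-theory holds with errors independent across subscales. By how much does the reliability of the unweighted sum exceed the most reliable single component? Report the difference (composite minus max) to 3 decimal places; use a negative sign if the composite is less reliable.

-0.059

Var(sum) = 3 + 2.3 = 5.3; true-score variance = 2.05 + 2.3 = 4.35; composite reliability = 0.8208.
Max component reliability = 0.8800.
Difference = 0.8208 − 0.8800 = -0.059.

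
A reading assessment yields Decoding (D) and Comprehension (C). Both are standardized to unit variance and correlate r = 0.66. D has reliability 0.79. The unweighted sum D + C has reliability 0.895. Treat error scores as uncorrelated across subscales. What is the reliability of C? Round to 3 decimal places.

0.861

Var(D+C) = 2 + 2·0.66 = 3.320.
True-score variance = ρ_D + ρ_C + 2·0.66, so 0.895 = (0.79 + ρ_C + 1.32) / 3.320.
ρ_C = 0.895·3.320 − 0.79 − 1.32 = 0.861.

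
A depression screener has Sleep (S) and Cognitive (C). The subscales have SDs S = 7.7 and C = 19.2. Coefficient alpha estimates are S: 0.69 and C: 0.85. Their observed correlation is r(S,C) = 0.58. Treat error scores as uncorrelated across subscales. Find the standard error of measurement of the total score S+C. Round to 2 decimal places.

Var(total) = 427.93 + 171.494 = 599.424.
True-score variance = 354.254 + 171.494 = 525.748, so reliability = 0.8771.
Error variance = 599.424 − 525.748 = 73.6759; SEM = √73.6759 = 8.58.

8.58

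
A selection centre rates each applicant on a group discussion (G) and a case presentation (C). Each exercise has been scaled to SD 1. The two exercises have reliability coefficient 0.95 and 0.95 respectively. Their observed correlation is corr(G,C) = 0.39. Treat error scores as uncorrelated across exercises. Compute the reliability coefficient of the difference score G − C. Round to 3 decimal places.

0.918

Var(G−C) = 1 + 1 − 2·0.39 = 2 − 0.78 = 1.22.
Because errors are independent across components, Cov(Tᵢ,Tⱼ) = Cov(Xᵢ,Xⱼ); the off-diagonal part of the true-score variance is the same as above.
True-score variance = [0.95 + 0.95] − 0.78 = 1.9 − 0.78 = 1.12.
Reliability = 1.12 / 1.22 = 0.918.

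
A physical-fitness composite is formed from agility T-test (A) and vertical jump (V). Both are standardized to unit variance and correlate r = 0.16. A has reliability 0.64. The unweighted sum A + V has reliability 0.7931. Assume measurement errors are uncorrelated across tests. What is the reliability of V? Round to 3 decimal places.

0.880

Var(A+V) = 2 + 2·0.16 = 2.320.
True-score variance = ρ_A + ρ_V + 2·0.16, so 0.7931 = (0.64 + ρ_V + 0.32) / 2.320.
ρ_V = 0.7931·2.320 − 0.64 − 0.32 = 0.880.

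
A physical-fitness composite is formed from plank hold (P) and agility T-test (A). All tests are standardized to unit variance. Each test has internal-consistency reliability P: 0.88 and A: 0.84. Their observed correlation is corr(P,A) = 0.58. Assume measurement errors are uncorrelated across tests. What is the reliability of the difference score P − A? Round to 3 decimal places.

0.667

Var(P−A) = 1 + 1 − 2·0.58 = 2 − 1.16 = 0.84.
Because errors are independent across components, Cov(Tᵢ,Tⱼ) = Cov(Xᵢ,Xⱼ); the off-diagonal part of the true-score variance is the same as above.
True-score variance = [0.88 + 0.84] − 1.16 = 1.72 − 1.16 = 0.56.
Reliability = 0.56 / 0.84 = 0.667.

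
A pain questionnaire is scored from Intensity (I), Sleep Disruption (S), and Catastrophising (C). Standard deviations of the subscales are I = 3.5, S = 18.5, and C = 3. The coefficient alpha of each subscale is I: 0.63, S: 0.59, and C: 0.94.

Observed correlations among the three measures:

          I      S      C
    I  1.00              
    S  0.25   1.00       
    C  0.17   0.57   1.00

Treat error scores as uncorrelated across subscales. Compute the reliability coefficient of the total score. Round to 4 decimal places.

0.6858

Var(I+S+C) = 3.5² + 18.5² + 3² + 2·[3.5·18.5·0.25 + 3.5·3·0.17 + 18.5·3·0.57] = 363.5 + 99.215 = 462.715.
Because errors are independent across components, Cov(Tᵢ,Tⱼ) = Cov(Xᵢ,Xⱼ); the off-diagonal part of the true-score variance is the same as above.
True-score variance = [3.5²·0.63 + 18.5²·0.59 + 3²·0.94] + 99.215 = 218.105 + 99.215 = 317.32.
Reliability = 317.32 / 462.715 = 0.6858.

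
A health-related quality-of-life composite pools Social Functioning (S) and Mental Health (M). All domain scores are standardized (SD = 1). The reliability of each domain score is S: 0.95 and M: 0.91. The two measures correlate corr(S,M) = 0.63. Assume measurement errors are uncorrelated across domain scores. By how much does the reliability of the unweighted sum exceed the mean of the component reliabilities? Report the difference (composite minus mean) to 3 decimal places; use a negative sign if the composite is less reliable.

Var(sum) = 2 + 1.26 = 3.26; true-score variance = 1.86 + 1.26 = 3.12; composite reliability = 0.9571.
Mean component reliability = 0.9300.
Difference = 0.9571 − 0.9300 = 0.027.

0.027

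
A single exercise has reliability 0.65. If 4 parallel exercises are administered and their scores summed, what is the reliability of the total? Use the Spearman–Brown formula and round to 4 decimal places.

ρ_k = kρ / (1 + (k−1)ρ) = 4·0.65 / (1 + 3·0.65) = 2.600 / 2.950 = 0.8814.

0.8814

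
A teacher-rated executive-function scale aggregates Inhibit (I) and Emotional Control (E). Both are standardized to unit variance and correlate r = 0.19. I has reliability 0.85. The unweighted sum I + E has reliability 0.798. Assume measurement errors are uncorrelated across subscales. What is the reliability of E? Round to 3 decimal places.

Var(I+E) = 2 + 2·0.19 = 2.380.
True-score variance = ρ_I + ρ_E + 2·0.19, so 0.798 = (0.85 + ρ_E + 0.38) / 2.380.
ρ_E = 0.798·2.380 − 0.85 − 0.38 = 0.669.

0.669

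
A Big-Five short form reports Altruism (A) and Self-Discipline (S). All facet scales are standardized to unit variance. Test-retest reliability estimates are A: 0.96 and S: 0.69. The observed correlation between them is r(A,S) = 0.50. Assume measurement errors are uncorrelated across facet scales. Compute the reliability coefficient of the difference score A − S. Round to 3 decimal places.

Var(A−S) = 1 + 1 − 2·0.50 = 2 − 1 = 1.
Under uncorrelated errors the observed covariances equal the true-score covariances, so only the own-variance terms attenuate.
True-score variance = [0.96 + 0.69] − 1 = 1.65 − 1 = 0.65.
Reliability = 0.65 / 1 = 0.650.

0.650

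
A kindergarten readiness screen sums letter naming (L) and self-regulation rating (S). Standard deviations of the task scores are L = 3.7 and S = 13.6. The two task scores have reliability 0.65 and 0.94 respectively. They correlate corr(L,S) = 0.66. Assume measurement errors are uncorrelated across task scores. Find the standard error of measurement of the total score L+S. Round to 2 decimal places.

Var(total) = 198.65 + 66.4224 = 265.072.
True-score variance = 182.761 + 66.4224 = 249.183, so reliability = 0.9401.
Error variance = 265.072 − 249.183 = 15.8891; SEM = √15.8891 = 3.99.

3.99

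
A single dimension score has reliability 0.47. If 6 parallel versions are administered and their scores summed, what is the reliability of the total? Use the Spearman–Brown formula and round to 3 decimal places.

ρ_k = kρ / (1 + (k−1)ρ) = 6·0.47 / (1 + 5·0.47) = 2.820 / 3.350 = 0.842.

0.842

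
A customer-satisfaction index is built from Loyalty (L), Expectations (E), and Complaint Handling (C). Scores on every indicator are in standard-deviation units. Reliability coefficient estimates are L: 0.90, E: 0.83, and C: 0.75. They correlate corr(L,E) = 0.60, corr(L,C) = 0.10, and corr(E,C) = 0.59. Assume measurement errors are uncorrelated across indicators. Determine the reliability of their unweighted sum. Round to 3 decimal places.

Var(L+E+C) = 3 + 2·[0.60 + 0.10 + 0.59] = 3 + 2.58 = 5.58.
With uncorrelated errors the cross-covariances are all true-score covariance, so they carry over unchanged; only the diagonal terms shrink to ρᵢσᵢ².
True-score variance = [0.90 + 0.83 + 0.75] + 2.58 = 2.48 + 2.58 = 5.06.
Reliability = 5.06 / 5.58 = 0.907.

0.907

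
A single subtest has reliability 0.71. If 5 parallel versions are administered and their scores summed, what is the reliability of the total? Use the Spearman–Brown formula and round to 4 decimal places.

0.9245

ρ_k = kρ / (1 + (k−1)ρ) = 5·0.71 / (1 + 4·0.71) = 3.550 / 3.840 = 0.9245.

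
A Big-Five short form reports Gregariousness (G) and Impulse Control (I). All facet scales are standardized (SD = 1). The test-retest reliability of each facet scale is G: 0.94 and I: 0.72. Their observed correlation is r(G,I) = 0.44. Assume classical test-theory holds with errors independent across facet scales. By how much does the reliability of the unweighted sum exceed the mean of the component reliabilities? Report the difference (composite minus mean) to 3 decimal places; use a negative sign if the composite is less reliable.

0.052

Var(sum) = 2 + 0.88 = 2.88; true-score variance = 1.66 + 0.88 = 2.54; composite reliability = 0.8819.
Mean component reliability = 0.8300.
Difference = 0.8819 − 0.8300 = 0.052.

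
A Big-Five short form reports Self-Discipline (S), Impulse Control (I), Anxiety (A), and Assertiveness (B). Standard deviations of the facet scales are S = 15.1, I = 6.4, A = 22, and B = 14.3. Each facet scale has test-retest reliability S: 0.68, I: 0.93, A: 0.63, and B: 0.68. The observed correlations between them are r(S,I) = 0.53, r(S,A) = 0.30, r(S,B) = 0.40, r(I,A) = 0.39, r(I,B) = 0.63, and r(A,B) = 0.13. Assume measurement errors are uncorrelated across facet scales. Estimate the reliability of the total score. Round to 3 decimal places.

0.816

Var(S+I+A+B) = 15.1² + 6.4² + 22² + 14.3² + 2·[15.1·6.4·0.53 + 15.1·22·0.30 + 15.1·14.3·0.40 + 6.4·22·0.39 + 6.4·14.3·0.63 + 22·14.3·0.13] = 957.46 + 781.438 = 1738.9.
Under uncorrelated errors the observed covariances equal the true-score covariances, so only the own-variance terms attenuate.
True-score variance = [15.1²·0.68 + 6.4²·0.93 + 22²·0.63 + 14.3²·0.68] + 781.438 = 637.113 + 781.438 = 1418.55.
Reliability = 1418.55 / 1738.9 = 0.816.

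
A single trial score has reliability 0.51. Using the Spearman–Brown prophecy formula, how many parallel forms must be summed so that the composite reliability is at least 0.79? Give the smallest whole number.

k ≥ ρ*(1−ρ₁)/(ρ₁(1−ρ*)) = 0.79·0.49 / (0.51·0.21) = 3.614.
Smallest integer k = 4.

4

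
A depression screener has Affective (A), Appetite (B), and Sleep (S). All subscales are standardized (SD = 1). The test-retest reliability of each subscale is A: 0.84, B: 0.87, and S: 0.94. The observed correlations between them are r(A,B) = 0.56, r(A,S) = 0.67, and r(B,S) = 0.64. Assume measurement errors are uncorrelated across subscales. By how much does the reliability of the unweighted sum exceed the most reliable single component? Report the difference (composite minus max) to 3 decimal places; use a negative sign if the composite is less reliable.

Var(sum) = 3 + 3.74 = 6.74; true-score variance = 2.65 + 3.74 = 6.39; composite reliability = 0.9481.
Max component reliability = 0.9400.
Difference = 0.9481 − 0.9400 = 0.008.

0.008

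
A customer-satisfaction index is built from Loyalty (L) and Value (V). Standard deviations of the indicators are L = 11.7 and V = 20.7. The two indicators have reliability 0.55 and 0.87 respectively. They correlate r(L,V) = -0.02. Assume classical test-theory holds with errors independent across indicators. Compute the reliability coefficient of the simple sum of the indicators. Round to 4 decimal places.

0.7889

Var(L+V) = 11.7² + 20.7² + 2·[11.7·20.7·(-0.02)] = 565.38 − 9.6876 = 555.692.
With uncorrelated errors the cross-covariances are all true-score covariance, so they carry over unchanged; only the diagonal terms shrink to ρᵢσᵢ².
True-score variance = [11.7²·0.55 + 20.7²·0.87] − 9.6876 = 448.076 − 9.6876 = 438.388.
Reliability = 438.388 / 555.692 = 0.7889.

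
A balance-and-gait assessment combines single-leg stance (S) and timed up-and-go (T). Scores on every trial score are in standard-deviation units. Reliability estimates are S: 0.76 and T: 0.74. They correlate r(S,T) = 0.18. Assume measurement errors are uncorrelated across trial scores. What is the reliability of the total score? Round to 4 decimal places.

0.7881

Var(S+T) = 2 + 2·[0.18] = 2 + 0.36 = 2.36.
Because errors are independent across components, Cov(Tᵢ,Tⱼ) = Cov(Xᵢ,Xⱼ); the off-diagonal part of the true-score variance is the same as above.
True-score variance = [0.76 + 0.74] + 0.36 = 1.5 + 0.36 = 1.86.
Reliability = 1.86 / 2.36 = 0.7881.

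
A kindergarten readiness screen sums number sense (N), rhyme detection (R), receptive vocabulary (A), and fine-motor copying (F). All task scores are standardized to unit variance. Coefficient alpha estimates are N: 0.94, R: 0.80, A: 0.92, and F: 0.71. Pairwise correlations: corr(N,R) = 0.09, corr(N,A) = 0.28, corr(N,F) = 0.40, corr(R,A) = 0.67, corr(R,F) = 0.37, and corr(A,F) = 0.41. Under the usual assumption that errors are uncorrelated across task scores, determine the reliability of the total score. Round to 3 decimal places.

Var(N+R+A+F) = 4 + 2·[0.09 + 0.28 + 0.40 + 0.67 + 0.37 + 0.41] = 4 + 4.44 = 8.44.
Under uncorrelated errors the observed covariances equal the true-score covariances, so only the own-variance terms attenuate.
True-score variance = [0.94 + 0.80 + 0.92 + 0.71] + 4.44 = 3.37 + 4.44 = 7.81.
Reliability = 7.81 / 8.44 = 0.925.

0.925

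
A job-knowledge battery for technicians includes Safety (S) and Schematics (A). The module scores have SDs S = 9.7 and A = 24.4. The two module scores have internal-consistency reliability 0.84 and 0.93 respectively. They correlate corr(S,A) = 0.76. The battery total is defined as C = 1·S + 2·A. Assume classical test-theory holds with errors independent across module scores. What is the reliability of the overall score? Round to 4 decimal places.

0.9431

Var(C) = 9.7² + 2²·24.4² + 2·[2·9.7·24.4·0.76] = 2475.53 + 719.507 = 3195.04.
With uncorrelated errors the cross-covariances are all true-score covariance, so they carry over unchanged; only the diagonal terms shrink to ρᵢσᵢ².
True-score variance = [9.7²·0.84 + 2²·24.4²·0.93] + 719.507 = 2293.77 + 719.507 = 3013.28.
Reliability = 3013.28 / 3195.04 = 0.9431.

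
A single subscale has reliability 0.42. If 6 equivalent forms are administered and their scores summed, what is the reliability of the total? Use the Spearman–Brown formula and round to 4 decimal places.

ρ_k = kρ / (1 + (k−1)ρ) = 6·0.42 / (1 + 5·0.42) = 2.520 / 3.100 = 0.8129.

0.8129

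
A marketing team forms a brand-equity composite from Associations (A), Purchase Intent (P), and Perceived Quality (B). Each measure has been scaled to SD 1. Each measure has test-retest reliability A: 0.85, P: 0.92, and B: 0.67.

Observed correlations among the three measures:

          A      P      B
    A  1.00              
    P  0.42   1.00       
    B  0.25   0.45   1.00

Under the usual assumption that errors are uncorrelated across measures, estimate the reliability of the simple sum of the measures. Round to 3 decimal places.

0.893

Var(A+P+B) = 3 + 2·[0.42 + 0.25 + 0.45] = 3 + 2.24 = 5.24.
Under uncorrelated errors the observed covariances equal the true-score covariances, so only the own-variance terms attenuate.
True-score variance = [0.85 + 0.92 + 0.67] + 2.24 = 2.44 + 2.24 = 4.68.
Reliability = 4.68 / 5.24 = 0.893.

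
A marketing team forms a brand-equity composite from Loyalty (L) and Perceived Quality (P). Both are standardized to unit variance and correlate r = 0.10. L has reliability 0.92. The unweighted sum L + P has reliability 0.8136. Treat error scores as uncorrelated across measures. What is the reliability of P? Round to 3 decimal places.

0.670

Var(L+P) = 2 + 2·0.10 = 2.200.
True-score variance = ρ_L + ρ_P + 2·0.10, so 0.8136 = (0.92 + ρ_P + 0.20) / 2.200.
ρ_P = 0.8136·2.200 − 0.92 − 0.20 = 0.670.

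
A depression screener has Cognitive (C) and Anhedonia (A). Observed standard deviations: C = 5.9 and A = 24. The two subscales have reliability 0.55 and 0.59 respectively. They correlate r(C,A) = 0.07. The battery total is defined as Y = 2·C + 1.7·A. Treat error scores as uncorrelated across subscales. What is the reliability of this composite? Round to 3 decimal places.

Var(Y) = 2²·5.9² + 1.7²·24² + 2·[3.4·5.9·24·0.07] = 1803.88 + 67.4016 = 1871.28.
Under uncorrelated errors the observed covariances equal the true-score covariances, so only the own-variance terms attenuate.
True-score variance = [2²·5.9²·0.55 + 1.7²·24²·0.59] + 67.4016 = 1058.72 + 67.4016 = 1126.12.
Reliability = 1126.12 / 1871.28 = 0.602.

0.602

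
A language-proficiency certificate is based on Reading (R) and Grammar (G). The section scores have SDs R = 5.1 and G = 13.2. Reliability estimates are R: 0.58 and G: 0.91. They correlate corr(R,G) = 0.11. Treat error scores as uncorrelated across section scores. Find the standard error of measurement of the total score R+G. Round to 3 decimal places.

5.158

Var(total) = 200.25 + 14.8104 = 215.06.
True-score variance = 173.644 + 14.8104 = 188.455, so reliability = 0.8763.
Error variance = 215.06 − 188.455 = 26.6058; SEM = √26.6058 = 5.158.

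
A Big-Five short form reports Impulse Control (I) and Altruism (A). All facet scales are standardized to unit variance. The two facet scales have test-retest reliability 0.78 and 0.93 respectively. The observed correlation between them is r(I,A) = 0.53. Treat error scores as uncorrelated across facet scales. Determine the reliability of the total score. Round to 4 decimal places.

Var(I+A) = 2 + 2·[0.53] = 2 + 1.06 = 3.06.
Under uncorrelated errors the observed covariances equal the true-score covariances, so only the own-variance terms attenuate.
True-score variance = [0.78 + 0.93] + 1.06 = 1.71 + 1.06 = 2.77.
Reliability = 2.77 / 3.06 = 0.9052.

0.9052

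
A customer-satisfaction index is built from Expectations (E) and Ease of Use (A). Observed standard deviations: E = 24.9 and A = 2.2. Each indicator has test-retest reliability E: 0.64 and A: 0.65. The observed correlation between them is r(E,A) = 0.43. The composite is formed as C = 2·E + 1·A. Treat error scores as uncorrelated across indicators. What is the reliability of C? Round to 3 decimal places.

Var(C) = 2²·24.9² + 2.2² + 2·[2·24.9·2.2·0.43] = 2484.88 + 94.2216 = 2579.1.
Under uncorrelated errors the observed covariances equal the true-score covariances, so only the own-variance terms attenuate.
True-score variance = [2²·24.9²·0.64 + 2.2²·0.65] + 94.2216 = 1590.37 + 94.2216 = 1684.59.
Reliability = 1684.59 / 2579.1 = 0.653.

0.653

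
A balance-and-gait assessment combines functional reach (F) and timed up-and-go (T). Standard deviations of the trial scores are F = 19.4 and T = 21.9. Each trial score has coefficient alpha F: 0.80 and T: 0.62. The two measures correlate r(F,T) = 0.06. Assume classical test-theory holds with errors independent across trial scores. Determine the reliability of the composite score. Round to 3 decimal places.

Var(F+T) = 19.4² + 21.9² + 2·[19.4·21.9·0.06] = 855.97 + 50.9832 = 906.953.
With uncorrelated errors the cross-covariances are all true-score covariance, so they carry over unchanged; only the diagonal terms shrink to ρᵢσᵢ².
True-score variance = [19.4²·0.80 + 21.9²·0.62] + 50.9832 = 598.446 + 50.9832 = 649.429.
Reliability = 649.429 / 906.953 = 0.716.

0.716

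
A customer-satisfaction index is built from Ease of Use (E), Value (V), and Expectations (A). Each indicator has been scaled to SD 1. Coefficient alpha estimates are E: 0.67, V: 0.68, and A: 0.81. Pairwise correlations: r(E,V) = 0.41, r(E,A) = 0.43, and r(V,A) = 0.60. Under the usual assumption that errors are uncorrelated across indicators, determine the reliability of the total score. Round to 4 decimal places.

Var(E+V+A) = 3 + 2·[0.41 + 0.43 + 0.60] = 3 + 2.88 = 5.88.
Because errors are independent across components, Cov(Tᵢ,Tⱼ) = Cov(Xᵢ,Xⱼ); the off-diagonal part of the true-score variance is the same as above.
True-score variance = [0.67 + 0.68 + 0.81] + 2.88 = 2.16 + 2.88 = 5.04.
Reliability = 5.04 / 5.88 = 0.8571.

0.8571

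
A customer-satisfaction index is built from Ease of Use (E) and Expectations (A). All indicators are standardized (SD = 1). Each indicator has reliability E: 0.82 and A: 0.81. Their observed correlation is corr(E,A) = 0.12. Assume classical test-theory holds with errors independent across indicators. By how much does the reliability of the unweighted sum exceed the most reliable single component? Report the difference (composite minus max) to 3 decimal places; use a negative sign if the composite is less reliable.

Var(sum) = 2 + 0.24 = 2.24; true-score variance = 1.63 + 0.24 = 1.87; composite reliability = 0.8348.
Max component reliability = 0.8200.
Difference = 0.8348 − 0.8200 = 0.015.

0.015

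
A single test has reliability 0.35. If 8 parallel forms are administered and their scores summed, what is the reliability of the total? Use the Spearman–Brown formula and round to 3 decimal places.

0.812

ρ_k = kρ / (1 + (k−1)ρ) = 8·0.35 / (1 + 7·0.35) = 2.800 / 3.450 = 0.812.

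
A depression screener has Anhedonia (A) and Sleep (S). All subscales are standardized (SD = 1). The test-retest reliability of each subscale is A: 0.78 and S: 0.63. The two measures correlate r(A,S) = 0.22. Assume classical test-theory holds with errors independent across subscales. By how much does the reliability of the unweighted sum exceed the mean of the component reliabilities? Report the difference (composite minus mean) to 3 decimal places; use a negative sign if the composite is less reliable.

0.053

Var(sum) = 2 + 0.44 = 2.44; true-score variance = 1.41 + 0.44 = 1.85; composite reliability = 0.7582.
Mean component reliability = 0.7050.
Difference = 0.7582 − 0.7050 = 0.053.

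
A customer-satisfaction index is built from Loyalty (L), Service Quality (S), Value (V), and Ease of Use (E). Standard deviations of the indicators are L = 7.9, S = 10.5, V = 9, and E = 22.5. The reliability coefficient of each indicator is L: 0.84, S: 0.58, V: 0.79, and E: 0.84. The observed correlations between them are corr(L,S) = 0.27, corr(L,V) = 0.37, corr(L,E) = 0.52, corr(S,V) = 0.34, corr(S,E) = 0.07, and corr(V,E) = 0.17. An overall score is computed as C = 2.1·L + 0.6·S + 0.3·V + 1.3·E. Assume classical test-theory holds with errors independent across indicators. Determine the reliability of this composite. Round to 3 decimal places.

0.892

Var(C) = 2.1²·7.9² + 0.6²·10.5² + 0.3²·9² + 1.3²·22.5² + 2·[1.26·7.9·10.5·0.27 + 0.63·7.9·9·0.37 + 2.73·7.9·22.5·0.52 + 0.18·10.5·9·0.34 + 0.78·10.5·22.5·0.07 + 0.39·9·22.5·0.17] = 1177.77 + 658.471 = 1836.24.
Under uncorrelated errors the observed covariances equal the true-score covariances, so only the own-variance terms attenuate.
True-score variance = [2.1²·7.9²·0.84 + 0.6²·10.5²·0.58 + 0.3²·9²·0.79 + 1.3²·22.5²·0.84] + 658.471 = 978.643 + 658.471 = 1637.11.
Reliability = 1637.11 / 1836.24 = 0.892.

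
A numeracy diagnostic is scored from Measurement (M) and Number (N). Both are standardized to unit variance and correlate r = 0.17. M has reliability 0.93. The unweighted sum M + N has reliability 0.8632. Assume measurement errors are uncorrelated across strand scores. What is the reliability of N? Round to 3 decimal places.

0.750

Var(M+N) = 2 + 2·0.17 = 2.340.
True-score variance = ρ_M + ρ_N + 2·0.17, so 0.8632 = (0.93 + ρ_N + 0.34) / 2.340.
ρ_N = 0.8632·2.340 − 0.93 − 0.34 = 0.750.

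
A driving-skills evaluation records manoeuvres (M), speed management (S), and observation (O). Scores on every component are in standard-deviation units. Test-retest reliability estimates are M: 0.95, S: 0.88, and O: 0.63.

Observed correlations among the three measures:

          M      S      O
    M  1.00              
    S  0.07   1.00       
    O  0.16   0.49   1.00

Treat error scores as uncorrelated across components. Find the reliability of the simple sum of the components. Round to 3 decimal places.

Var(M+S+O) = 3 + 2·[0.07 + 0.16 + 0.49] = 3 + 1.44 = 4.44.
Under uncorrelated errors the observed covariances equal the true-score covariances, so only the own-variance terms attenuate.
True-score variance = [0.95 + 0.88 + 0.63] + 1.44 = 2.46 + 1.44 = 3.9.
Reliability = 3.9 / 4.44 = 0.878.

0.878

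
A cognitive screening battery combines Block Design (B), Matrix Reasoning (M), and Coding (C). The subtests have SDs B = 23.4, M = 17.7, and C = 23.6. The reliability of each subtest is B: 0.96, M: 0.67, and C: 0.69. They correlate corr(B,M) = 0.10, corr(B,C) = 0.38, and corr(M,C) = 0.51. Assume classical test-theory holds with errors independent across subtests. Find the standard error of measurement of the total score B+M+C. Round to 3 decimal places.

17.261

Var(total) = 1417.81 + 928.613 = 2346.42.
True-score variance = 1119.86 + 928.613 = 2048.48, so reliability = 0.8730.
Error variance = 2346.42 − 2048.48 = 297.946; SEM = √297.946 = 17.261.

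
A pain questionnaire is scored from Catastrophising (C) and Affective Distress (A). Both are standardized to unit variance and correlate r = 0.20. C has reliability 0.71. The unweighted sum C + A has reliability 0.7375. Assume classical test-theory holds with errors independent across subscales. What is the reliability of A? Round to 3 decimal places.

0.660

Var(C+A) = 2 + 2·0.20 = 2.400.
True-score variance = ρ_C + ρ_A + 2·0.20, so 0.7375 = (0.71 + ρ_A + 0.40) / 2.400.
ρ_A = 0.7375·2.400 − 0.71 − 0.40 = 0.660.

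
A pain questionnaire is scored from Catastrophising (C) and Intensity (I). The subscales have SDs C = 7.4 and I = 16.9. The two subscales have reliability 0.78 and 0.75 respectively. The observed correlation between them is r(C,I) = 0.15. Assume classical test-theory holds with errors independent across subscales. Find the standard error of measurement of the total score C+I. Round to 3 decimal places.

Var(total) = 340.37 + 37.518 = 377.888.
True-score variance = 256.92 + 37.518 = 294.438, so reliability = 0.7792.
Error variance = 377.888 − 294.438 = 83.4497; SEM = √83.4497 = 9.135.

9.135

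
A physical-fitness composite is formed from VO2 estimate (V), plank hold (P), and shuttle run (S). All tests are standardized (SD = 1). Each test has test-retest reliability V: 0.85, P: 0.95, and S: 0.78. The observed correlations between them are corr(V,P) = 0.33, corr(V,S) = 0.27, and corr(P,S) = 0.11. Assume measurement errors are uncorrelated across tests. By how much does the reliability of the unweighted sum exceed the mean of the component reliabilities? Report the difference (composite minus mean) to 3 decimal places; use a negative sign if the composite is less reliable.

0.045

Var(sum) = 3 + 1.42 = 4.42; true-score variance = 2.58 + 1.42 = 4; composite reliability = 0.9050.
Mean component reliability = 0.8600.
Difference = 0.9050 − 0.8600 = 0.045.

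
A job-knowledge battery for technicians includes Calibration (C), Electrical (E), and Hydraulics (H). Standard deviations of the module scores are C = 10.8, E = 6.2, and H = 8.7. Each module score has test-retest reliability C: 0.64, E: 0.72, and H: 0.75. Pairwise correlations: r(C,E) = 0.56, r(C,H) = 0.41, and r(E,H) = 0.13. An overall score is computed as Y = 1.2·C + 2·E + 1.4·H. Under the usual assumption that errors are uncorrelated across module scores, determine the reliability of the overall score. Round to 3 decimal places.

0.828

Var(Y) = 1.2²·10.8² + 2²·6.2² + 1.4²·8.7² + 2·[2.4·10.8·6.2·0.56 + 1.68·10.8·8.7·0.41 + 2.8·6.2·8.7·0.13] = 470.074 + 348.696 = 818.77.
Under uncorrelated errors the observed covariances equal the true-score covariances, so only the own-variance terms attenuate.
True-score variance = [1.2²·10.8²·0.64 + 2²·6.2²·0.72 + 1.4²·8.7²·0.75] + 348.696 = 329.467 + 348.696 = 678.163.
Reliability = 678.163 / 818.77 = 0.828.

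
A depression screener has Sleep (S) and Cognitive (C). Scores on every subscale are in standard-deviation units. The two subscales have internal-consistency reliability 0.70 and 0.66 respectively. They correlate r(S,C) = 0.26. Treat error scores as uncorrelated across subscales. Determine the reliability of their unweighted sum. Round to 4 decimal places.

Var(S+C) = 2 + 2·[0.26] = 2 + 0.52 = 2.52.
Because errors are independent across components, Cov(Tᵢ,Tⱼ) = Cov(Xᵢ,Xⱼ); the off-diagonal part of the true-score variance is the same as above.
True-score variance = [0.70 + 0.66] + 0.52 = 1.36 + 0.52 = 1.88.
Reliability = 1.88 / 2.52 = 0.7460.

0.7460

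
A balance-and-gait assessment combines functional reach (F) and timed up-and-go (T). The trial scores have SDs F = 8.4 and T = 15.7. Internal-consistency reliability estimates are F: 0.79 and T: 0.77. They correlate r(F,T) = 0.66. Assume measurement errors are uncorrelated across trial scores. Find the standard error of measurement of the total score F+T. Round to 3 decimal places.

8.456

Var(total) = 317.05 + 174.082 = 491.132.
True-score variance = 245.54 + 174.082 = 419.621, so reliability = 0.8544.
Error variance = 491.132 − 419.621 = 71.5103; SEM = √71.5103 = 8.456.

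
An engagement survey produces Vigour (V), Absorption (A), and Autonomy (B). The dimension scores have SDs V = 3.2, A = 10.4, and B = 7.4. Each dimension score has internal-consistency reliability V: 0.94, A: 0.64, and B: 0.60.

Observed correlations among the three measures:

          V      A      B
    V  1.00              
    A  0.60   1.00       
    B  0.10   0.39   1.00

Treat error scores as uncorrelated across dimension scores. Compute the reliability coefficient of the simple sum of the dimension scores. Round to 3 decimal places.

Var(V+A+B) = 3.2² + 10.4² + 7.4² + 2·[3.2·10.4·0.60 + 3.2·7.4·0.10 + 10.4·7.4·0.39] = 173.16 + 104.701 = 277.861.
With uncorrelated errors the cross-covariances are all true-score covariance, so they carry over unchanged; only the diagonal terms shrink to ρᵢσᵢ².
True-score variance = [3.2²·0.94 + 10.4²·0.64 + 7.4²·0.60] + 104.701 = 111.704 + 104.701 = 216.405.
Reliability = 216.405 / 277.861 = 0.779.

0.779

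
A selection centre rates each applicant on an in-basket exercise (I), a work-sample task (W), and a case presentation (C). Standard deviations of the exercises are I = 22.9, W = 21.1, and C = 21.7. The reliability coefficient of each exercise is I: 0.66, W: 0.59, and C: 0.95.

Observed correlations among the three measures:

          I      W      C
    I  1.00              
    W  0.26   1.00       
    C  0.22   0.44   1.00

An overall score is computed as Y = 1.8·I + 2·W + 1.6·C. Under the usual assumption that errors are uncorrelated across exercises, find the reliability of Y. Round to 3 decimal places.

0.818

Var(Y) = 1.8²·22.9² + 2²·21.1² + 1.6²·21.7² + 2·[3.6·22.9·21.1·0.26 + 2.88·22.9·21.7·0.22 + 3.2·21.1·21.7·0.44] = 4685.41 + 2823.6 = 7509.01.
Under uncorrelated errors the observed covariances equal the true-score covariances, so only the own-variance terms attenuate.
True-score variance = [1.8²·22.9²·0.66 + 2²·21.1²·0.59 + 1.6²·21.7²·0.95] + 2823.6 = 3317.3 + 2823.6 = 6140.9.
Reliability = 6140.9 / 7509.01 = 0.818.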